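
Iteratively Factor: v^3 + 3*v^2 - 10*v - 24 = (v - 3)*(v^2 + 6*v + 8) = (v - 3)*(v + 4)*(v + 2)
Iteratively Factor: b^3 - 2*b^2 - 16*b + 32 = (b - 4)*(b^2 + 2*b - 8) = (b - 4)*(b + 4)*(b - 2)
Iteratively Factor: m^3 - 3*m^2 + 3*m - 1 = (m - 1)*(m^2 - 2*m + 1) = (m - 1)^2*(m - 1)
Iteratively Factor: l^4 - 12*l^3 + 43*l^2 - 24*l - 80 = (l + 1)*(l^3 - 13*l^2 + 56*l - 80) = (l - 4)*(l + 1)*(l^2 - 9*l + 20) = (l - 4)^2*(l + 1)*(l - 5)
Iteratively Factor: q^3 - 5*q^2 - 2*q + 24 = (q + 2)*(q^2 - 7*q + 12) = (q - 4)*(q + 2)*(q - 3)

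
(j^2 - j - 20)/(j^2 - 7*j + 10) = (j + 4)/(j - 2)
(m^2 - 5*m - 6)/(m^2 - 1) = (m - 6)/(m - 1)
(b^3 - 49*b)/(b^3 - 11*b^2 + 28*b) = (b + 7)/(b - 4)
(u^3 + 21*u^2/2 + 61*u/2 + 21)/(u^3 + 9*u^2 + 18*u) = (2*u^2 + 9*u + 7)/(2*u*(u + 3))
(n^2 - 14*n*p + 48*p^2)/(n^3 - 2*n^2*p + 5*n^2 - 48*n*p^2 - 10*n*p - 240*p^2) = (n - 6*p)/(n^2 + 6*n*p + 5*n + 30*p)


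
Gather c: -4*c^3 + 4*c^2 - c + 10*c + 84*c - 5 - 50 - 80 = -4*c^3 + 4*c^2 + 93*c - 135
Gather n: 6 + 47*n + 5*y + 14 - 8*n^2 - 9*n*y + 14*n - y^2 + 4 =-8*n^2 + n*(61 - 9*y) - y^2 + 5*y + 24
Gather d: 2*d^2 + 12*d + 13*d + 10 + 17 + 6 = 2*d^2 + 25*d + 33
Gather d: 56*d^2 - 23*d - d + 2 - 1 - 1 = 56*d^2 - 24*d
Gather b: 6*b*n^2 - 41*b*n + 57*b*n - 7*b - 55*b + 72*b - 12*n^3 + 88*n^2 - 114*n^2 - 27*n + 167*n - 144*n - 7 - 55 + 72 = b*(6*n^2 + 16*n + 10) - 12*n^3 - 26*n^2 - 4*n + 10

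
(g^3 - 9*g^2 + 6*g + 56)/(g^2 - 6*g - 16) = (g^2 - 11*g + 28)/(g - 8)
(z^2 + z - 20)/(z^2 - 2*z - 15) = (-z^2 - z + 20)/(-z^2 + 2*z + 15)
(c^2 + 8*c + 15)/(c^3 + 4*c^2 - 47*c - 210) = (c + 3)/(c^2 - c - 42)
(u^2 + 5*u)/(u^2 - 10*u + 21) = u*(u + 5)/(u^2 - 10*u + 21)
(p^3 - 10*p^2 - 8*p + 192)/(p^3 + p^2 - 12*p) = (p^2 - 14*p + 48)/(p*(p - 3))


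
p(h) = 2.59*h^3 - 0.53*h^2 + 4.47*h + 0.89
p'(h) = 7.77*h^2 - 1.06*h + 4.47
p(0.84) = 5.81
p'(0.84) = 9.06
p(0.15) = 1.56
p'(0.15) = 4.49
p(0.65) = 4.28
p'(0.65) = 7.06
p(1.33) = 11.99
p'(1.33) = 16.80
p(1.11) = 8.74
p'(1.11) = 12.87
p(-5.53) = -478.04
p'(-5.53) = 247.95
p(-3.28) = -110.87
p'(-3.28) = 91.54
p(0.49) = 3.26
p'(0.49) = 5.82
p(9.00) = 1886.30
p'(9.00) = 624.30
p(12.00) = 4453.73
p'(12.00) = 1110.63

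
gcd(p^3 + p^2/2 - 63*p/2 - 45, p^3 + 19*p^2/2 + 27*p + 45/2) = p^2 + 13*p/2 + 15/2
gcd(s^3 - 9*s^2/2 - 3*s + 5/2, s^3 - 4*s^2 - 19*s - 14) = s + 1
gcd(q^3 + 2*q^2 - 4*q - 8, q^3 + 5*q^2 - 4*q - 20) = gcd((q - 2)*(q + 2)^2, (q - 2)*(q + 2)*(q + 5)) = q^2 - 4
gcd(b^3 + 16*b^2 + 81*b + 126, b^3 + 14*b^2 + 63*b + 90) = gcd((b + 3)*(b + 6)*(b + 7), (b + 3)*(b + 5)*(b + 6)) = b^2 + 9*b + 18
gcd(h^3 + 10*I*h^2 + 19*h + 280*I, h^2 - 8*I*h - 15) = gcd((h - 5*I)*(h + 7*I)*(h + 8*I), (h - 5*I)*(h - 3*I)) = h - 5*I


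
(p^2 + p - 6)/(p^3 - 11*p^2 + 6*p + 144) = (p - 2)/(p^2 - 14*p + 48)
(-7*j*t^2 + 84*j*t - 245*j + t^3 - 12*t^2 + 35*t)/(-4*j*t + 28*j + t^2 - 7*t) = (-7*j*t + 35*j + t^2 - 5*t)/(-4*j + t)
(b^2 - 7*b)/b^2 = (b - 7)/b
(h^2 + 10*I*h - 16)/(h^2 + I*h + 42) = (h^2 + 10*I*h - 16)/(h^2 + I*h + 42)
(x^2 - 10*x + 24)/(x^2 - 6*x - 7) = (-x^2 + 10*x - 24)/(-x^2 + 6*x + 7)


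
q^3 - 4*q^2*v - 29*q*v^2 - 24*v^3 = (q - 8*v)*(q + v)*(q + 3*v)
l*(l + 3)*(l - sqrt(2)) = l^3 - sqrt(2)*l^2 + 3*l^2 - 3*sqrt(2)*l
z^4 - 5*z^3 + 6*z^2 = z^2*(z - 3)*(z - 2)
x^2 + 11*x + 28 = (x + 4)*(x + 7)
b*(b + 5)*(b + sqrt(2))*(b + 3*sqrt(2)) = b^4 + 5*b^3 + 4*sqrt(2)*b^3 + 6*b^2 + 20*sqrt(2)*b^2 + 30*b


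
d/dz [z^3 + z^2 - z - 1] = 3*z^2 + 2*z - 1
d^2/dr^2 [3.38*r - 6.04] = 0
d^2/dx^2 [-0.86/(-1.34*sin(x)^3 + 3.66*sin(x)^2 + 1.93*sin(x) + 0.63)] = (-0.566940257848307*sin(x)^6 + 1.72056496162919*sin(x)^5 - 0.0459960998530304*sin(x)^4 + 1.07464225060769*sin(x)^2 - 1.04137699484391*sin(x) + 0.0177168830577596*sin(3*x)^2 + 0.712315525430665*sin(3*x) - 0.048390889545821*sin(5*x) + 0.0497849632380717)/(0.366120218579235*sin(x)^3 - 1.0*sin(x)^2 - 0.527322404371585*sin(x) - 0.172131147540984)^3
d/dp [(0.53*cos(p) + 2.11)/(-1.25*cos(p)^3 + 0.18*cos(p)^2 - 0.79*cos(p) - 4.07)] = (-1.325*cos(p)^3 - 7.8171*cos(p)^2 + 0.7596*cos(p) + 0.4902)*sin(p)/(1.5625*cos(p)^6 - 0.45*cos(p)^5 + 2.0074*cos(p)^4 + 9.8906*cos(p)^3 - 0.8411*cos(p)^2 + 6.4306*cos(p) + 16.5649)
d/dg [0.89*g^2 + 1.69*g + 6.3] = 1.78*g + 1.69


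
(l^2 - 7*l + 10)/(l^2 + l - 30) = (l - 2)/(l + 6)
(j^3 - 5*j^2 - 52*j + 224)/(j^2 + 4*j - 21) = (j^2 - 12*j + 32)/(j - 3)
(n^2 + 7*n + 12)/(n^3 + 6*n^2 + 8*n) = (n + 3)/(n*(n + 2))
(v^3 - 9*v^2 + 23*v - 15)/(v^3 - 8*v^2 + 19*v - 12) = (v - 5)/(v - 4)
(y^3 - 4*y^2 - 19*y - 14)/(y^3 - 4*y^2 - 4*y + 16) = (y^2 - 6*y - 7)/(y^2 - 6*y + 8)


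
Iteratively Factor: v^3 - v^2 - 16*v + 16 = (v - 4)*(v^2 + 3*v - 4) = (v - 4)*(v - 1)*(v + 4)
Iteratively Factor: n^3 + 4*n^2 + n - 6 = (n + 3)*(n^2 + n - 2) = (n - 1)*(n + 3)*(n + 2)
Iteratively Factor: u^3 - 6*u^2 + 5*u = (u)*(u^2 - 6*u + 5) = u*(u - 5)*(u - 1)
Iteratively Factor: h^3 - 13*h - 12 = (h - 4)*(h^2 + 4*h + 3) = (h - 4)*(h + 3)*(h + 1)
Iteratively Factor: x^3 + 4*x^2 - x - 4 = (x + 4)*(x^2 - 1) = (x - 1)*(x + 4)*(x + 1)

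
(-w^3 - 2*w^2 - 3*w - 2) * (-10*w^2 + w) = 10*w^5 + 19*w^4 + 28*w^3 + 17*w^2 - 2*w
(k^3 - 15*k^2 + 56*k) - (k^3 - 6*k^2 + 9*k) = -9*k^2 + 47*k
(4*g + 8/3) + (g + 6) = 5*g + 26/3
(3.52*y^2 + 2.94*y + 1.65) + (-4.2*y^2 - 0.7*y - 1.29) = -0.68*y^2 + 2.24*y + 0.36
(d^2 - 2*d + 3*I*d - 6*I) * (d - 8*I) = d^3 - 2*d^2 - 5*I*d^2 + 24*d + 10*I*d - 48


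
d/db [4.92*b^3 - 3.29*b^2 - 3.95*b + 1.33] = 14.76*b^2 - 6.58*b - 3.95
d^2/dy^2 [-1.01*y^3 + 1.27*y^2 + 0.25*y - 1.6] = 2.54 - 6.06*y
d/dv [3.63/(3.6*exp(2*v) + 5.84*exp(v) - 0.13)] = (-26.136*exp(v) - 21.1992)*exp(v)/(3.6*exp(2*v) + 5.84*exp(v) - 0.13)^2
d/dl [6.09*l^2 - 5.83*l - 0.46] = 12.18*l - 5.83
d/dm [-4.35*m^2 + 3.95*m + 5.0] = 3.95 - 8.7*m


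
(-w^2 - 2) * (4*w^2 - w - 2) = -4*w^4 + w^3 - 6*w^2 + 2*w + 4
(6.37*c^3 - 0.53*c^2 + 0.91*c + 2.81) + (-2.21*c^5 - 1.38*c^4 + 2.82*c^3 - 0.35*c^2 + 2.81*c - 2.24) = -2.21*c^5 - 1.38*c^4 + 9.19*c^3 - 0.88*c^2 + 3.72*c + 0.57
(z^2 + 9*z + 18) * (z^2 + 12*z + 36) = z^4 + 21*z^3 + 162*z^2 + 540*z + 648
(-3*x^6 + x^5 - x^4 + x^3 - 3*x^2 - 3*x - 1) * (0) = 0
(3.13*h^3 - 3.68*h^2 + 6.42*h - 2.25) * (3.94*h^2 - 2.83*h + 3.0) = 12.3322*h^5 - 23.3571*h^4 + 45.0992*h^3 - 38.0736*h^2 + 25.6275*h - 6.75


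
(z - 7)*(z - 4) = z^2 - 11*z + 28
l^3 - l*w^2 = l*(l - w)*(l + w)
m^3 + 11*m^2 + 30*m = m*(m + 5)*(m + 6)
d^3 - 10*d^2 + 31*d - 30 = (d - 5)*(d - 3)*(d - 2)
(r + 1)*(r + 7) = r^2 + 8*r + 7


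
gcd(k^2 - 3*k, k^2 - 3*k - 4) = 1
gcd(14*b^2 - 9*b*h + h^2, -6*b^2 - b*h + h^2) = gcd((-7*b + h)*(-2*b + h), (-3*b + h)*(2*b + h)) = 1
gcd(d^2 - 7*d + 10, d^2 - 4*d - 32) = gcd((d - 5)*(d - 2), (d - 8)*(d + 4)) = 1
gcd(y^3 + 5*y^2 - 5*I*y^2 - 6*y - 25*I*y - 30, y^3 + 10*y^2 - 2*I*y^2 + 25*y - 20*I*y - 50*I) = y^2 + y*(5 - 2*I) - 10*I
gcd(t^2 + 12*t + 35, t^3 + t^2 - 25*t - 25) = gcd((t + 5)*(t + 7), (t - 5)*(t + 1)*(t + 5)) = t + 5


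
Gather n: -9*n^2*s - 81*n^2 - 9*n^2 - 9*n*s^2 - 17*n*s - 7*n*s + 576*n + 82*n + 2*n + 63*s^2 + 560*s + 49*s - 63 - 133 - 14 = n^2*(-9*s - 90) + n*(-9*s^2 - 24*s + 660) + 63*s^2 + 609*s - 210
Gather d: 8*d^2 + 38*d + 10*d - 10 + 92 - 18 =8*d^2 + 48*d + 64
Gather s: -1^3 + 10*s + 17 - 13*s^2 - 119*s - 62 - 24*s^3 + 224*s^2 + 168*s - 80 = -24*s^3 + 211*s^2 + 59*s - 126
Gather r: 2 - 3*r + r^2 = r^2 - 3*r + 2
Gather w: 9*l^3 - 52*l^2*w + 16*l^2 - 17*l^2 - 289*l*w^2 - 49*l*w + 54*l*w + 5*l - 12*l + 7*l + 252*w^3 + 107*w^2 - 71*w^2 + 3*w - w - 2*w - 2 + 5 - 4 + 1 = 9*l^3 - l^2 + 252*w^3 + w^2*(36 - 289*l) + w*(-52*l^2 + 5*l)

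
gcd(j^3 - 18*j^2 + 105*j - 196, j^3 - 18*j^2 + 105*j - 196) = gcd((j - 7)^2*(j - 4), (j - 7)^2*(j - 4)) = j^3 - 18*j^2 + 105*j - 196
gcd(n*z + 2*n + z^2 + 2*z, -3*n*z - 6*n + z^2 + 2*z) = z + 2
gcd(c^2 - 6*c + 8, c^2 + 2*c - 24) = c - 4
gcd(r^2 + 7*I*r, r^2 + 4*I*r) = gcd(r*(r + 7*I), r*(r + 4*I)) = r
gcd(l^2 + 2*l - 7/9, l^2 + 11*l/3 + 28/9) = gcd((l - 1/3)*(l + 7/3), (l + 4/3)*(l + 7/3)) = l + 7/3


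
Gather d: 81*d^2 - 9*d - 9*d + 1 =81*d^2 - 18*d + 1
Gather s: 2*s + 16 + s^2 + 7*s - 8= s^2 + 9*s + 8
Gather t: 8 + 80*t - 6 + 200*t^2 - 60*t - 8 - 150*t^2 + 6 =50*t^2 + 20*t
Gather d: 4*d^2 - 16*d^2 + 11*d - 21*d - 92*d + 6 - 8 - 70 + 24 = -12*d^2 - 102*d - 48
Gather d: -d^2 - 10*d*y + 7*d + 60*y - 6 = -d^2 + d*(7 - 10*y) + 60*y - 6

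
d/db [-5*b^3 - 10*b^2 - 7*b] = -15*b^2 - 20*b - 7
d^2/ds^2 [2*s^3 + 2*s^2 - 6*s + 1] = 12*s + 4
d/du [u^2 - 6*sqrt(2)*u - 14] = 2*u - 6*sqrt(2)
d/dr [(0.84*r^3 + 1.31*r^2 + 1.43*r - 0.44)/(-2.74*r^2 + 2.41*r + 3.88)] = (-2.3016*r^4 + 4.0488*r^3 + 16.8529*r^2 + 7.7544*r + 6.6088)/(7.5076*r^4 - 13.2068*r^3 - 15.4543*r^2 + 18.7016*r + 15.0544)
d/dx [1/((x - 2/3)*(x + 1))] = 3*(-6*x - 1)/(9*x^4 + 6*x^3 - 11*x^2 - 4*x + 4)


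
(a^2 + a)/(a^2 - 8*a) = (a + 1)/(a - 8)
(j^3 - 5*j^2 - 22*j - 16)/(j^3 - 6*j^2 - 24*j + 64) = (j^2 + 3*j + 2)/(j^2 + 2*j - 8)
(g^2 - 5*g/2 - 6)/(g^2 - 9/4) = 2*(g - 4)/(2*g - 3)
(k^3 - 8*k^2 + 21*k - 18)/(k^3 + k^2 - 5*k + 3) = (k^3 - 8*k^2 + 21*k - 18)/(k^3 + k^2 - 5*k + 3)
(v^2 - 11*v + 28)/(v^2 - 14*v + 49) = (v - 4)/(v - 7)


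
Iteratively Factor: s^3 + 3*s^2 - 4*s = (s + 4)*(s^2 - s) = (s - 1)*(s + 4)*(s)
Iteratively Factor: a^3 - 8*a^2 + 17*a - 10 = (a - 2)*(a^2 - 6*a + 5) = (a - 5)*(a - 2)*(a - 1)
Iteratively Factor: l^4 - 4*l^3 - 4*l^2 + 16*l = (l - 4)*(l^3 - 4*l) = l*(l - 4)*(l^2 - 4) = l*(l - 4)*(l + 2)*(l - 2)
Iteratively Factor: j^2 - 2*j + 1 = (j - 1)*(j - 1)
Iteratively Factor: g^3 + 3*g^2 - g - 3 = (g - 1)*(g^2 + 4*g + 3) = (g - 1)*(g + 1)*(g + 3)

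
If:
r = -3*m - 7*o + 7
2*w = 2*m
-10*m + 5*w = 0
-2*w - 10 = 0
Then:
No Solution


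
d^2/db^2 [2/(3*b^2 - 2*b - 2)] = 4*(9*b^2 - 6*b - 4*(3*b - 1)^2 - 6)/(-3*b^2 + 2*b + 2)^3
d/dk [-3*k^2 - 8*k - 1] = -6*k - 8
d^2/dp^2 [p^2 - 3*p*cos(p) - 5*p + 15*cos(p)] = 3*p*cos(p) + 6*sin(p) - 15*cos(p) + 2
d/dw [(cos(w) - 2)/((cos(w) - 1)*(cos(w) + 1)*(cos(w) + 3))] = (-21*cos(w) - 3*cos(2*w) + cos(3*w) + 7)/(2*(cos(w) + 3)^2*sin(w)^3)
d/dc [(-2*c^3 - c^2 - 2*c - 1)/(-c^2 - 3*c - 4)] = (2*c^4 + 12*c^3 + 25*c^2 + 6*c + 5)/(c^4 + 6*c^3 + 17*c^2 + 24*c + 16)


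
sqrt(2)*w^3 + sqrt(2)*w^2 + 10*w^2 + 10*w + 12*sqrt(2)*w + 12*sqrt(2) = (w + 2*sqrt(2))*(w + 3*sqrt(2))*(sqrt(2)*w + sqrt(2))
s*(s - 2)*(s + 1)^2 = s^4 - 3*s^2 - 2*s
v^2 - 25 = (v - 5)*(v + 5)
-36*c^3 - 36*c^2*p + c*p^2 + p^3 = (-6*c + p)*(c + p)*(6*c + p)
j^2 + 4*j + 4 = (j + 2)^2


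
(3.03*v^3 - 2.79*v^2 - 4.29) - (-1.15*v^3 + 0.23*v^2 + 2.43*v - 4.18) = 4.18*v^3 - 3.02*v^2 - 2.43*v - 0.11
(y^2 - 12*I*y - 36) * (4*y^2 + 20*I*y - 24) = 4*y^4 - 28*I*y^3 + 72*y^2 - 432*I*y + 864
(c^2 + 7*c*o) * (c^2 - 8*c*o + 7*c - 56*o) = c^4 - c^3*o + 7*c^3 - 56*c^2*o^2 - 7*c^2*o - 392*c*o^2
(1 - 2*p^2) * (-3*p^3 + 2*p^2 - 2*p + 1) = 6*p^5 - 4*p^4 + p^3 - 2*p + 1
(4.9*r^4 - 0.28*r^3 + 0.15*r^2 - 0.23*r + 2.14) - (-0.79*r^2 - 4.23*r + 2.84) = 4.9*r^4 - 0.28*r^3 + 0.94*r^2 + 4.0*r - 0.7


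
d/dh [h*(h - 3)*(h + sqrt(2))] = h*(h - 3) + h*(h + sqrt(2)) + (h - 3)*(h + sqrt(2))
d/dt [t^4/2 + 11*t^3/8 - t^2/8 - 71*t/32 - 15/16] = 2*t^3 + 33*t^2/8 - t/4 - 71/32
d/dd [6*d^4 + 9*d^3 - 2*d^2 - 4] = d*(24*d^2 + 27*d - 4)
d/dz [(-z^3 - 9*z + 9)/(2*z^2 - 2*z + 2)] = z*(-z^3 + 2*z^2 + 6*z - 18)/(2*(z^4 - 2*z^3 + 3*z^2 - 2*z + 1))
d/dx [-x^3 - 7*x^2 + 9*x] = -3*x^2 - 14*x + 9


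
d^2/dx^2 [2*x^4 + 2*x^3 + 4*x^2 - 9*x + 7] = 24*x^2 + 12*x + 8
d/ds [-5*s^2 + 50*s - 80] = 50 - 10*s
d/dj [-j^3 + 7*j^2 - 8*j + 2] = -3*j^2 + 14*j - 8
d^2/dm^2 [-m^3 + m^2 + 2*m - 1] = 2 - 6*m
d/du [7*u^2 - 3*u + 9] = 14*u - 3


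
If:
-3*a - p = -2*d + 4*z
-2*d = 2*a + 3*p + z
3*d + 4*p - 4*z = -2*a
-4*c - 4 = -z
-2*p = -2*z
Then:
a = 0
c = -1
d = 0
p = 0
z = 0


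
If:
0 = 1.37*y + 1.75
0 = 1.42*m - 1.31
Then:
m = 0.92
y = -1.28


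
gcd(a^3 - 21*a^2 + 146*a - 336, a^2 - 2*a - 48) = a - 8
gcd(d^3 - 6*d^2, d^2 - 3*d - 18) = d - 6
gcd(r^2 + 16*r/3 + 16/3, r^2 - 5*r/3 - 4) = r + 4/3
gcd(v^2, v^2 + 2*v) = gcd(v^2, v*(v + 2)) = v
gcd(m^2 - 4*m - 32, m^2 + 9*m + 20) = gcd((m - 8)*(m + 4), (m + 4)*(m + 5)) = m + 4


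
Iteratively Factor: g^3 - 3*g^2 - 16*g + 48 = (g - 4)*(g^2 + g - 12) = (g - 4)*(g + 4)*(g - 3)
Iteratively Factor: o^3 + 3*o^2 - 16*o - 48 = (o - 4)*(o^2 + 7*o + 12) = (o - 4)*(o + 3)*(o + 4)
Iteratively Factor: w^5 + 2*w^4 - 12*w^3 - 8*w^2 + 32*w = (w)*(w^4 + 2*w^3 - 12*w^2 - 8*w + 32) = w*(w - 2)*(w^3 + 4*w^2 - 4*w - 16) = w*(w - 2)^2*(w^2 + 6*w + 8) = w*(w - 2)^2*(w + 2)*(w + 4)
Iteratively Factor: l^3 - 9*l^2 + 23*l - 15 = (l - 3)*(l^2 - 6*l + 5) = (l - 5)*(l - 3)*(l - 1)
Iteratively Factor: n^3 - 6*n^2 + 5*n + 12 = (n + 1)*(n^2 - 7*n + 12) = (n - 4)*(n + 1)*(n - 3)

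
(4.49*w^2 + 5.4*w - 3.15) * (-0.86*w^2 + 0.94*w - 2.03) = -3.8614*w^4 - 0.4234*w^3 - 1.3297*w^2 - 13.923*w + 6.3945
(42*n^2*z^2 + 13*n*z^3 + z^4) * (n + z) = 42*n^3*z^2 + 55*n^2*z^3 + 14*n*z^4 + z^5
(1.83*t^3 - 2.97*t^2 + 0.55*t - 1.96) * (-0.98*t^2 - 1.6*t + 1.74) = -1.7934*t^5 - 0.0174000000000003*t^4 + 7.3972*t^3 - 4.127*t^2 + 4.093*t - 3.4104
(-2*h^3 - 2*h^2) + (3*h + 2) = -2*h^3 - 2*h^2 + 3*h + 2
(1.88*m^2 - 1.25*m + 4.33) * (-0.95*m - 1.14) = -1.786*m^3 - 0.9557*m^2 - 2.6885*m - 4.9362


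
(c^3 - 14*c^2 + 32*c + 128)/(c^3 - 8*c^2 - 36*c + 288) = (c^2 - 6*c - 16)/(c^2 - 36)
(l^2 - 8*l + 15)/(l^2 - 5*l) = (l - 3)/l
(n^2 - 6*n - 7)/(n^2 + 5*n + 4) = (n - 7)/(n + 4)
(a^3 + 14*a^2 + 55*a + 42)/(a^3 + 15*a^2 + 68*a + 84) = (a + 1)/(a + 2)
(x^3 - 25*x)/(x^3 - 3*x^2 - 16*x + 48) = x*(x^2 - 25)/(x^3 - 3*x^2 - 16*x + 48)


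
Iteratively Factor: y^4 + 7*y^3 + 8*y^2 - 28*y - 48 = (y + 2)*(y^3 + 5*y^2 - 2*y - 24) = (y + 2)*(y + 3)*(y^2 + 2*y - 8) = (y + 2)*(y + 3)*(y + 4)*(y - 2)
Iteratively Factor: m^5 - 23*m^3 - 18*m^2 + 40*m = (m - 1)*(m^4 + m^3 - 22*m^2 - 40*m) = (m - 1)*(m + 2)*(m^3 - m^2 - 20*m) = m*(m - 1)*(m + 2)*(m^2 - m - 20) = m*(m - 1)*(m + 2)*(m + 4)*(m - 5)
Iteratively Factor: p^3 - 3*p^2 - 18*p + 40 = (p - 5)*(p^2 + 2*p - 8) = (p - 5)*(p - 2)*(p + 4)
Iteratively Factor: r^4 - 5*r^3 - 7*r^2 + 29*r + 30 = (r - 3)*(r^3 - 2*r^2 - 13*r - 10) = (r - 3)*(r + 2)*(r^2 - 4*r - 5) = (r - 3)*(r + 1)*(r + 2)*(r - 5)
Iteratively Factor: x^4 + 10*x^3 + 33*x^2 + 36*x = (x)*(x^3 + 10*x^2 + 33*x + 36) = x*(x + 4)*(x^2 + 6*x + 9) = x*(x + 3)*(x + 4)*(x + 3)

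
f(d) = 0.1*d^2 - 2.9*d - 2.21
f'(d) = 0.2*d - 2.9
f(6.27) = -16.46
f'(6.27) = -1.65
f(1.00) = -5.01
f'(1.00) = -2.70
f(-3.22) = 8.16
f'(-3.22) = -3.54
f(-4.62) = 13.32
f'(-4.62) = -3.82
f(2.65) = -9.19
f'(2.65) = -2.37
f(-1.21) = 1.45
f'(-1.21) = -3.14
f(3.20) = -10.47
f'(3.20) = -2.26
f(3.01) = -10.03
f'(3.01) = -2.30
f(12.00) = -22.61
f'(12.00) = -0.50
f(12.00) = -22.61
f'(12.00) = -0.50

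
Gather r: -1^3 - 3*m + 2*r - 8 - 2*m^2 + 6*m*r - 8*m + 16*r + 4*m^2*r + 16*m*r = -2*m^2 - 11*m + r*(4*m^2 + 22*m + 18) - 9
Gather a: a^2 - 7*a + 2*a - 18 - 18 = a^2 - 5*a - 36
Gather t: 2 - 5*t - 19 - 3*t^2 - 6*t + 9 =-3*t^2 - 11*t - 8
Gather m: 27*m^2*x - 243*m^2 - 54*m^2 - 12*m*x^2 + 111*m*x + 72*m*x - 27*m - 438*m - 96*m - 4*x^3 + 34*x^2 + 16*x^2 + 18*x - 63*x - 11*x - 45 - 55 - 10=m^2*(27*x - 297) + m*(-12*x^2 + 183*x - 561) - 4*x^3 + 50*x^2 - 56*x - 110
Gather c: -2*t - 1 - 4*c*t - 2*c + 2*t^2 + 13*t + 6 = c*(-4*t - 2) + 2*t^2 + 11*t + 5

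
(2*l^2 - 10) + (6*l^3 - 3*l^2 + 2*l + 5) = 6*l^3 - l^2 + 2*l - 5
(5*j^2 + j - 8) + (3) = 5*j^2 + j - 5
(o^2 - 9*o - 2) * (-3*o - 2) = -3*o^3 + 25*o^2 + 24*o + 4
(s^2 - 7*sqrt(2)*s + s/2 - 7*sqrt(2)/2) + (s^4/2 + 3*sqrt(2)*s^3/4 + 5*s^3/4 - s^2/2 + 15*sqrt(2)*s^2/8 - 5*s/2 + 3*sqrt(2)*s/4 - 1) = s^4/2 + 3*sqrt(2)*s^3/4 + 5*s^3/4 + s^2/2 + 15*sqrt(2)*s^2/8 - 25*sqrt(2)*s/4 - 2*s - 7*sqrt(2)/2 - 1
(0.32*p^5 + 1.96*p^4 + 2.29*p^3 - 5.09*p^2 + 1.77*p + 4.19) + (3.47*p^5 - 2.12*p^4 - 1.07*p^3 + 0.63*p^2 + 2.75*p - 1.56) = 3.79*p^5 - 0.16*p^4 + 1.22*p^3 - 4.46*p^2 + 4.52*p + 2.63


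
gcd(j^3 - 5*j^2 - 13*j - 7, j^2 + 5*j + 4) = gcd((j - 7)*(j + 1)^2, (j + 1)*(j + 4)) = j + 1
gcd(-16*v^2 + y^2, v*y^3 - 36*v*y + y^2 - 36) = 1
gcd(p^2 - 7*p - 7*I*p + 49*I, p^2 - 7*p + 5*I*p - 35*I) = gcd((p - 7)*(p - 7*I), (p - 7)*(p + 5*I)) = p - 7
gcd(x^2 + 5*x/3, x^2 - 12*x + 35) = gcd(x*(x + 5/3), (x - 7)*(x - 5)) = 1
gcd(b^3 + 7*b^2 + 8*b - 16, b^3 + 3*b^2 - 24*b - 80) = b^2 + 8*b + 16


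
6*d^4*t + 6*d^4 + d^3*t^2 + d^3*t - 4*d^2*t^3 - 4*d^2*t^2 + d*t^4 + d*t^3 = (-3*d + t)*(-2*d + t)*(d + t)*(d*t + d)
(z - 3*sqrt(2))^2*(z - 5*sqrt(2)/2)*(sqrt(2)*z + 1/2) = sqrt(2)*z^4 - 33*z^3/2 + 175*sqrt(2)*z^2/4 - 66*z - 45*sqrt(2)/2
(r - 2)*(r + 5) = r^2 + 3*r - 10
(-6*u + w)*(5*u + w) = -30*u^2 - u*w + w^2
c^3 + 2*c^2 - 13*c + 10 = (c - 2)*(c - 1)*(c + 5)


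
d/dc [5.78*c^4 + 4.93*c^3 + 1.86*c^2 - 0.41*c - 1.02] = 23.12*c^3 + 14.79*c^2 + 3.72*c - 0.41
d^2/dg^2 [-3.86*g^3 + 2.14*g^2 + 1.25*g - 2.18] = 4.28 - 23.16*g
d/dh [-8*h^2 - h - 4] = -16*h - 1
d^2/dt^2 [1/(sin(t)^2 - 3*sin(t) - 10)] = (-4*sin(t)^4 + 9*sin(t)^3 - 43*sin(t)^2 + 12*sin(t) + 38)/((sin(t) - 5)^3*(sin(t) + 2)^3)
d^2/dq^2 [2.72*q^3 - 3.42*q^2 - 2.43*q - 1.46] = 16.32*q - 6.84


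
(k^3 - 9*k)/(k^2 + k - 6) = k*(k - 3)/(k - 2)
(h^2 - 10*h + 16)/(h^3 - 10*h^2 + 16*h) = 1/h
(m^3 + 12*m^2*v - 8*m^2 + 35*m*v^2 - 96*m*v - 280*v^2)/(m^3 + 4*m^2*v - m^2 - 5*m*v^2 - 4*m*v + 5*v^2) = (-m^2 - 7*m*v + 8*m + 56*v)/(-m^2 + m*v + m - v)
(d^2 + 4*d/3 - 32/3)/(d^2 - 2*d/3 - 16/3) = (d + 4)/(d + 2)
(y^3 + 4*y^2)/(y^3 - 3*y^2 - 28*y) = y/(y - 7)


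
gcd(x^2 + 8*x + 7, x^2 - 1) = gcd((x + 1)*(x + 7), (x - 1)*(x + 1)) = x + 1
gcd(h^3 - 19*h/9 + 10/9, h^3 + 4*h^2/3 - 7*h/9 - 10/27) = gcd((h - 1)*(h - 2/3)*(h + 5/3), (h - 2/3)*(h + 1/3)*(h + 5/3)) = h^2 + h - 10/9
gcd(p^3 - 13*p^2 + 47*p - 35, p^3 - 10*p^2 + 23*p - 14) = p^2 - 8*p + 7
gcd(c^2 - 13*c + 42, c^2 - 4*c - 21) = c - 7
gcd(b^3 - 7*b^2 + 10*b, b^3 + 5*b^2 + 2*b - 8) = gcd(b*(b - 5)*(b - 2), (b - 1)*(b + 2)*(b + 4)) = 1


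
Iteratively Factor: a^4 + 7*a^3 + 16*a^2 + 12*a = (a + 3)*(a^3 + 4*a^2 + 4*a) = a*(a + 3)*(a^2 + 4*a + 4) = a*(a + 2)*(a + 3)*(a + 2)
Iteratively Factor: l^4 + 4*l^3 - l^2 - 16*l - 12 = (l + 2)*(l^3 + 2*l^2 - 5*l - 6) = (l - 2)*(l + 2)*(l^2 + 4*l + 3) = (l - 2)*(l + 2)*(l + 3)*(l + 1)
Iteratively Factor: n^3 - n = (n - 1)*(n^2 + n) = (n - 1)*(n + 1)*(n)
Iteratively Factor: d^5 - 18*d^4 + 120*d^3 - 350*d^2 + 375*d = (d)*(d^4 - 18*d^3 + 120*d^2 - 350*d + 375) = d*(d - 5)*(d^3 - 13*d^2 + 55*d - 75) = d*(d - 5)^2*(d^2 - 8*d + 15) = d*(d - 5)^2*(d - 3)*(d - 5)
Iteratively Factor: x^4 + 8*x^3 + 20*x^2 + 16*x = (x + 2)*(x^3 + 6*x^2 + 8*x) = (x + 2)*(x + 4)*(x^2 + 2*x) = (x + 2)^2*(x + 4)*(x)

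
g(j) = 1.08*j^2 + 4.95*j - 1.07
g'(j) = 2.16*j + 4.95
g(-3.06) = -6.10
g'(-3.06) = -1.66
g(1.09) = 5.61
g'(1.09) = 7.30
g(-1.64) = -6.28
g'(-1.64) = 1.41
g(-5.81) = 6.63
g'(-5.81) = -7.60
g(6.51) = 76.93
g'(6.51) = 19.01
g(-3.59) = -4.92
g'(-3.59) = -2.80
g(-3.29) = -5.67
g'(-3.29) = -2.16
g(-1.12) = -5.26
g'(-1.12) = 2.53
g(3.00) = 23.50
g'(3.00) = 11.43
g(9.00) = 130.96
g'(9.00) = 24.39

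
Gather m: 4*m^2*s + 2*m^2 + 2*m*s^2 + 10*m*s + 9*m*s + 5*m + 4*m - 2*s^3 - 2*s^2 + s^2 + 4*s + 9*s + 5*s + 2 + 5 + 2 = m^2*(4*s + 2) + m*(2*s^2 + 19*s + 9) - 2*s^3 - s^2 + 18*s + 9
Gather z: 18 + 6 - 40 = -16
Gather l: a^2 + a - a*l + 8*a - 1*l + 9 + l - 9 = a^2 - a*l + 9*a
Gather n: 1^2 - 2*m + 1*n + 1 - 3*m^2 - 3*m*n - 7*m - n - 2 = -3*m^2 - 3*m*n - 9*m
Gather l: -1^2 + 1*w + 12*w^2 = 12*w^2 + w - 1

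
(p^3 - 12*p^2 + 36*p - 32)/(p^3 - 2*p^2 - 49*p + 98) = (p^2 - 10*p + 16)/(p^2 - 49)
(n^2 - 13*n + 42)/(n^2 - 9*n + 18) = (n - 7)/(n - 3)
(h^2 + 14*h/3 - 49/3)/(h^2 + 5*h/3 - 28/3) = (h + 7)/(h + 4)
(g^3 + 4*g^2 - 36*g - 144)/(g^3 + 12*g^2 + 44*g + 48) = (g - 6)/(g + 2)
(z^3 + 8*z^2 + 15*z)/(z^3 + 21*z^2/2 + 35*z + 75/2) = 2*z/(2*z + 5)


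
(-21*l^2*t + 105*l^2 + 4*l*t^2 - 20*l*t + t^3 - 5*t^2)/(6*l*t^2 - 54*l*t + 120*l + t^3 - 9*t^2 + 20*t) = (-21*l^2 + 4*l*t + t^2)/(6*l*t - 24*l + t^2 - 4*t)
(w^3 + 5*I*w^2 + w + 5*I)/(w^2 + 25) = (w^2 + 1)/(w - 5*I)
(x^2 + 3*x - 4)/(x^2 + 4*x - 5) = (x + 4)/(x + 5)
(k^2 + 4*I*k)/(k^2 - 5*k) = (k + 4*I)/(k - 5)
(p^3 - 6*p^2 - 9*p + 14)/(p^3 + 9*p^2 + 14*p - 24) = (p^2 - 5*p - 14)/(p^2 + 10*p + 24)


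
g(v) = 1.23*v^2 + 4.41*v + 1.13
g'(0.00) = 4.41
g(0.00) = 1.13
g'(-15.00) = -32.49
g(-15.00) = 211.73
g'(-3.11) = -3.24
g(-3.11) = -0.69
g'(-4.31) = -6.19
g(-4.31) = 4.97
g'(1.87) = 9.01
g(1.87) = 13.68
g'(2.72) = 11.10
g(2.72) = 22.23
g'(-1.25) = 1.34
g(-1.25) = -2.46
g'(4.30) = 14.99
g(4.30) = 42.84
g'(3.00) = 11.79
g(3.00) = 25.43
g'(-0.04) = 4.31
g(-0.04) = 0.96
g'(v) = 2.46*v + 4.41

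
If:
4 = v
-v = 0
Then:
No Solution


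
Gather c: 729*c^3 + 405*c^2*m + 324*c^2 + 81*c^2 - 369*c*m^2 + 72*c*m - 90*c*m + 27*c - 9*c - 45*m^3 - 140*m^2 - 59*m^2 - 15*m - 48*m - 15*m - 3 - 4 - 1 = 729*c^3 + c^2*(405*m + 405) + c*(-369*m^2 - 18*m + 18) - 45*m^3 - 199*m^2 - 78*m - 8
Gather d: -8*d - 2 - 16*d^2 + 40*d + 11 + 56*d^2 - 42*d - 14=40*d^2 - 10*d - 5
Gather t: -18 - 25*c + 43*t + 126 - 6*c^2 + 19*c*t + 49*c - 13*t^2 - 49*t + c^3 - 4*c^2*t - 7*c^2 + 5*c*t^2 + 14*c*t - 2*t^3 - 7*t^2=c^3 - 13*c^2 + 24*c - 2*t^3 + t^2*(5*c - 20) + t*(-4*c^2 + 33*c - 6) + 108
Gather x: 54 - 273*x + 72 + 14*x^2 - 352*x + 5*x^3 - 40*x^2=5*x^3 - 26*x^2 - 625*x + 126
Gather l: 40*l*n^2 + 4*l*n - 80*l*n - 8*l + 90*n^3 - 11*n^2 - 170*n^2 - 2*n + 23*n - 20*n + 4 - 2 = l*(40*n^2 - 76*n - 8) + 90*n^3 - 181*n^2 + n + 2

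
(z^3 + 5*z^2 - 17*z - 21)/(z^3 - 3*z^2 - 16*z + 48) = (z^2 + 8*z + 7)/(z^2 - 16)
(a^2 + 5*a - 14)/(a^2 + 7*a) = (a - 2)/a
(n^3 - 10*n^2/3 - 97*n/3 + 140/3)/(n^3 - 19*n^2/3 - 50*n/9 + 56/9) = 3*(3*n^2 + 11*n - 20)/(9*n^2 + 6*n - 8)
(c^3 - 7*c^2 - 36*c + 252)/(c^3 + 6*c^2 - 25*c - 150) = (c^2 - 13*c + 42)/(c^2 - 25)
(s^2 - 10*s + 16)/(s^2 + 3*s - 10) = (s - 8)/(s + 5)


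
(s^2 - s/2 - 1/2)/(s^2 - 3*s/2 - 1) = (s - 1)/(s - 2)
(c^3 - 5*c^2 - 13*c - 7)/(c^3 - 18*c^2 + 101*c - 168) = (c^2 + 2*c + 1)/(c^2 - 11*c + 24)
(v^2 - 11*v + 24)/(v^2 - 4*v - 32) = (v - 3)/(v + 4)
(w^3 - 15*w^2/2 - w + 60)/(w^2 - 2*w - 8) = (w^2 - 7*w/2 - 15)/(w + 2)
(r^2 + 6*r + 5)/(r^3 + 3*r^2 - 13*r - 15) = 1/(r - 3)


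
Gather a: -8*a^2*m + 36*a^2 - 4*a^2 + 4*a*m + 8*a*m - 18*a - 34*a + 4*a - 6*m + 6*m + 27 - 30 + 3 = a^2*(32 - 8*m) + a*(12*m - 48)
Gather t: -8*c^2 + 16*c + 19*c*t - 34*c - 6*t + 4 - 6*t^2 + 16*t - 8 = -8*c^2 - 18*c - 6*t^2 + t*(19*c + 10) - 4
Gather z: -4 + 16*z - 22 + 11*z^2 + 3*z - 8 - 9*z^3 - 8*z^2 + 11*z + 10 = -9*z^3 + 3*z^2 + 30*z - 24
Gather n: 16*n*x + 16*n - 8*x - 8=n*(16*x + 16) - 8*x - 8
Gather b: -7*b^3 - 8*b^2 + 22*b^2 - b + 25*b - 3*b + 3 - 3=-7*b^3 + 14*b^2 + 21*b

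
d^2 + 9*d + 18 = (d + 3)*(d + 6)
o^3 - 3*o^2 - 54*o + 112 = (o - 8)*(o - 2)*(o + 7)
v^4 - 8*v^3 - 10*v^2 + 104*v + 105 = (v - 7)*(v - 5)*(v + 1)*(v + 3)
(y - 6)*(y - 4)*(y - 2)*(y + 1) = y^4 - 11*y^3 + 32*y^2 - 4*y - 48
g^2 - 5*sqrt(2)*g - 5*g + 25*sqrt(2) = (g - 5)*(g - 5*sqrt(2))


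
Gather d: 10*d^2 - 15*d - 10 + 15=10*d^2 - 15*d + 5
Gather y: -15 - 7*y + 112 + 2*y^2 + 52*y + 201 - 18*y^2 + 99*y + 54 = -16*y^2 + 144*y + 352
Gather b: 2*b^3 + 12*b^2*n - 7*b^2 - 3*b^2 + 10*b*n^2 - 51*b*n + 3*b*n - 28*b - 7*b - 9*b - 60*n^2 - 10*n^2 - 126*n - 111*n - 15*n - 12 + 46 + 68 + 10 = 2*b^3 + b^2*(12*n - 10) + b*(10*n^2 - 48*n - 44) - 70*n^2 - 252*n + 112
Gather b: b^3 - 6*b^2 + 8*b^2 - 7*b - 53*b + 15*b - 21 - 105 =b^3 + 2*b^2 - 45*b - 126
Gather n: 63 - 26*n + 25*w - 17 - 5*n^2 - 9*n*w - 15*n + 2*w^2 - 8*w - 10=-5*n^2 + n*(-9*w - 41) + 2*w^2 + 17*w + 36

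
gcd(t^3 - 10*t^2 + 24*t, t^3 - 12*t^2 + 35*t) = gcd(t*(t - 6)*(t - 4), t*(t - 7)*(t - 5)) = t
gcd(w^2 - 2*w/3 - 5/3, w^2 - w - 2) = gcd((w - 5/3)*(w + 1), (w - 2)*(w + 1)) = w + 1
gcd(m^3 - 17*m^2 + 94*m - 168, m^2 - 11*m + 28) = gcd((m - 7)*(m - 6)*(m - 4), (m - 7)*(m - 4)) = m^2 - 11*m + 28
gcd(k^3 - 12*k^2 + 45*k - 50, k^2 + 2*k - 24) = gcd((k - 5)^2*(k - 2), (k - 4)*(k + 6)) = 1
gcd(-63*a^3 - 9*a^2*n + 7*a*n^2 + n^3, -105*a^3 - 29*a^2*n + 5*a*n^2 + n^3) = 21*a^2 + 10*a*n + n^2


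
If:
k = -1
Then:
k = -1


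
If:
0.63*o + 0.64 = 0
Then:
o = -1.02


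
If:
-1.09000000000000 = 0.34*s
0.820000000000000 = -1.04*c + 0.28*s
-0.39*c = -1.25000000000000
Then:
No Solution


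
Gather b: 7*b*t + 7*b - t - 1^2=b*(7*t + 7) - t - 1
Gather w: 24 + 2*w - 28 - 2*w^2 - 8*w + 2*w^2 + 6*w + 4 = 0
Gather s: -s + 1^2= 1 - s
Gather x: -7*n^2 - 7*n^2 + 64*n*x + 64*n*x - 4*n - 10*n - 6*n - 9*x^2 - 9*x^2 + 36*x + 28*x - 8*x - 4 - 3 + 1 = -14*n^2 - 20*n - 18*x^2 + x*(128*n + 56) - 6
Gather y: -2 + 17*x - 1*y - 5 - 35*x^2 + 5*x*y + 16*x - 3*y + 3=-35*x^2 + 33*x + y*(5*x - 4) - 4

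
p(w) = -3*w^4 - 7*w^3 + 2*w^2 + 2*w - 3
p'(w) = -12*w^3 - 21*w^2 + 4*w + 2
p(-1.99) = 9.06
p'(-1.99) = 5.45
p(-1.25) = 3.97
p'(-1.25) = -12.38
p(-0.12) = -3.20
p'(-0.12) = 1.24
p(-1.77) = 9.10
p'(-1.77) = -4.33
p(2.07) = -107.46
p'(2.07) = -186.14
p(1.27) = -19.38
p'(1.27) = -51.37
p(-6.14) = -2583.33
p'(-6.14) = 1963.45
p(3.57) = -776.16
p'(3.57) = -797.35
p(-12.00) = -49851.00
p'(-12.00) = 17666.00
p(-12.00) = -49851.00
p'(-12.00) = 17666.00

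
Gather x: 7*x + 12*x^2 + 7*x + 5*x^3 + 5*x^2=5*x^3 + 17*x^2 + 14*x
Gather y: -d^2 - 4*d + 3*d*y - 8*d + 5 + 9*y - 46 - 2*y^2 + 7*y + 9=-d^2 - 12*d - 2*y^2 + y*(3*d + 16) - 32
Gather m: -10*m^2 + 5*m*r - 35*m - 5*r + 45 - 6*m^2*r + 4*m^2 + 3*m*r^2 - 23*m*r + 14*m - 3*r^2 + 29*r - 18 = m^2*(-6*r - 6) + m*(3*r^2 - 18*r - 21) - 3*r^2 + 24*r + 27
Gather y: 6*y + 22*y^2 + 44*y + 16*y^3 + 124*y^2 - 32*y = 16*y^3 + 146*y^2 + 18*y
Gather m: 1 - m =1 - m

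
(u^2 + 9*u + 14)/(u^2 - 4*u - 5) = (u^2 + 9*u + 14)/(u^2 - 4*u - 5)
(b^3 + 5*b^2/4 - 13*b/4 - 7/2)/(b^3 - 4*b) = (4*b^2 - 3*b - 7)/(4*b*(b - 2))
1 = 1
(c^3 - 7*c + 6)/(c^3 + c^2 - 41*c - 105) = (c^2 - 3*c + 2)/(c^2 - 2*c - 35)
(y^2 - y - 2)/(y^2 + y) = (y - 2)/y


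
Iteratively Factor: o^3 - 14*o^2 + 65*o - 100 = (o - 5)*(o^2 - 9*o + 20) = (o - 5)^2*(o - 4)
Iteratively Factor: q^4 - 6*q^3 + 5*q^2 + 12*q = (q - 4)*(q^3 - 2*q^2 - 3*q) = q*(q - 4)*(q^2 - 2*q - 3) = q*(q - 4)*(q + 1)*(q - 3)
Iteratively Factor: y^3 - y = (y - 1)*(y^2 + y) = (y - 1)*(y + 1)*(y)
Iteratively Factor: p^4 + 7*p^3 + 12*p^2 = (p + 3)*(p^3 + 4*p^2) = p*(p + 3)*(p^2 + 4*p) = p*(p + 3)*(p + 4)*(p)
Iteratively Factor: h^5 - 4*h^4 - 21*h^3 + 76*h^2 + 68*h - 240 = (h + 4)*(h^4 - 8*h^3 + 11*h^2 + 32*h - 60) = (h - 3)*(h + 4)*(h^3 - 5*h^2 - 4*h + 20) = (h - 5)*(h - 3)*(h + 4)*(h^2 - 4) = (h - 5)*(h - 3)*(h + 2)*(h + 4)*(h - 2)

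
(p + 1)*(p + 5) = p^2 + 6*p + 5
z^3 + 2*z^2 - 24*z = z*(z - 4)*(z + 6)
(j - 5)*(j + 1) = j^2 - 4*j - 5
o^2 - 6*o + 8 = (o - 4)*(o - 2)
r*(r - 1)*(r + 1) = r^3 - r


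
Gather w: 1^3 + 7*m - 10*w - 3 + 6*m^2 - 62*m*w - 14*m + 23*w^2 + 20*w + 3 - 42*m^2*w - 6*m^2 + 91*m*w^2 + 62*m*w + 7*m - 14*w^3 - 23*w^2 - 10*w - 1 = -42*m^2*w + 91*m*w^2 - 14*w^3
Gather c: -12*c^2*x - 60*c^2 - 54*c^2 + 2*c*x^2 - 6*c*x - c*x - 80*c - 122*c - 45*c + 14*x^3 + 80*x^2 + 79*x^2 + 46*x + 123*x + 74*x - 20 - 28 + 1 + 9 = c^2*(-12*x - 114) + c*(2*x^2 - 7*x - 247) + 14*x^3 + 159*x^2 + 243*x - 38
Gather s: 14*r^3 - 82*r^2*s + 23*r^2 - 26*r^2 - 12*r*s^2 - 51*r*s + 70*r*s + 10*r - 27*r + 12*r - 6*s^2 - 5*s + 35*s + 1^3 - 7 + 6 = 14*r^3 - 3*r^2 - 5*r + s^2*(-12*r - 6) + s*(-82*r^2 + 19*r + 30)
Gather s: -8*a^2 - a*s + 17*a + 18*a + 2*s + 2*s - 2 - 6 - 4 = -8*a^2 + 35*a + s*(4 - a) - 12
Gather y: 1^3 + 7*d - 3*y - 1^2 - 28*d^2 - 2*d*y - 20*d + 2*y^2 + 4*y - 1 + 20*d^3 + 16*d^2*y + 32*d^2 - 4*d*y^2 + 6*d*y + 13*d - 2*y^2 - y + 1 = 20*d^3 + 4*d^2 - 4*d*y^2 + y*(16*d^2 + 4*d)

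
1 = 1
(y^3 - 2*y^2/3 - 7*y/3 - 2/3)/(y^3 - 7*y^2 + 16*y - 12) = (3*y^2 + 4*y + 1)/(3*(y^2 - 5*y + 6))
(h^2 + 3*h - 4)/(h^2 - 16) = (h - 1)/(h - 4)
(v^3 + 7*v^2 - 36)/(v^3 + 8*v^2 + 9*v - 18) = (v - 2)/(v - 1)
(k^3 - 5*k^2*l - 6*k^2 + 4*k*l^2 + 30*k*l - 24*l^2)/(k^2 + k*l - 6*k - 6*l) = (k^2 - 5*k*l + 4*l^2)/(k + l)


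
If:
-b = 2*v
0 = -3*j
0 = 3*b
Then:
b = 0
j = 0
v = 0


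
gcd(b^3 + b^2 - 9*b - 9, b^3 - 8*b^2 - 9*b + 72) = b^2 - 9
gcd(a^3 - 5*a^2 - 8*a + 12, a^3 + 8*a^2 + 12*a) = a + 2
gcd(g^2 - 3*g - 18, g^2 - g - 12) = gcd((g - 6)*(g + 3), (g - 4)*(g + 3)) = g + 3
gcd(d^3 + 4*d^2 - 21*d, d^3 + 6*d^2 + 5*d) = d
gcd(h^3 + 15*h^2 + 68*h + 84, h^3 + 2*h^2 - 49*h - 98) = h^2 + 9*h + 14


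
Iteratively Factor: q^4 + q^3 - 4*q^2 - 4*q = (q + 1)*(q^3 - 4*q) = (q + 1)*(q + 2)*(q^2 - 2*q) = q*(q + 1)*(q + 2)*(q - 2)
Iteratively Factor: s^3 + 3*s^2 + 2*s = (s + 1)*(s^2 + 2*s) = s*(s + 1)*(s + 2)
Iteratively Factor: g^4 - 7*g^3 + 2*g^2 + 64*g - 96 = (g - 2)*(g^3 - 5*g^2 - 8*g + 48) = (g - 4)*(g - 2)*(g^2 - g - 12) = (g - 4)^2*(g - 2)*(g + 3)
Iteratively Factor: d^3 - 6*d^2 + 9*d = (d - 3)*(d^2 - 3*d) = d*(d - 3)*(d - 3)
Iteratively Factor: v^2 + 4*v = (v)*(v + 4)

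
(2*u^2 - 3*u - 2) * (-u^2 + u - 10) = -2*u^4 + 5*u^3 - 21*u^2 + 28*u + 20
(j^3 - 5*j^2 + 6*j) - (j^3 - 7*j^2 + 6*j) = 2*j^2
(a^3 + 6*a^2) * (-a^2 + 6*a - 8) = -a^5 + 28*a^3 - 48*a^2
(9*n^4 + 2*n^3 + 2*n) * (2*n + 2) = 18*n^5 + 22*n^4 + 4*n^3 + 4*n^2 + 4*n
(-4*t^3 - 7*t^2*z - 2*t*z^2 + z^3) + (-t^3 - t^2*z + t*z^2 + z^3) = -5*t^3 - 8*t^2*z - t*z^2 + 2*z^3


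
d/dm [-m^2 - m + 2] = -2*m - 1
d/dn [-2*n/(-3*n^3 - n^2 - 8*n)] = -(12*n + 2)/(3*n^2 + n + 8)^2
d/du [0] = 0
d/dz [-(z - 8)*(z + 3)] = 5 - 2*z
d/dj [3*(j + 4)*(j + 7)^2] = 9*(j + 5)*(j + 7)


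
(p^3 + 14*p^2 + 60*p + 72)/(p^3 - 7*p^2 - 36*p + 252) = (p^2 + 8*p + 12)/(p^2 - 13*p + 42)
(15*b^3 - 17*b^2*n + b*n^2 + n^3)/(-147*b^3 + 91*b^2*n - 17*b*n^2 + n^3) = (-5*b^2 + 4*b*n + n^2)/(49*b^2 - 14*b*n + n^2)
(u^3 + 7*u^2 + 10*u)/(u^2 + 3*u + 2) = u*(u + 5)/(u + 1)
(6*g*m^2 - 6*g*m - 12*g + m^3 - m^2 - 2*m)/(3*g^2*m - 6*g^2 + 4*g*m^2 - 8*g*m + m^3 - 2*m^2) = (6*g*m + 6*g + m^2 + m)/(3*g^2 + 4*g*m + m^2)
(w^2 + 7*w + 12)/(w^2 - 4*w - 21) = (w + 4)/(w - 7)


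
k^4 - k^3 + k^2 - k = k*(k - 1)*(k - I)*(k + I)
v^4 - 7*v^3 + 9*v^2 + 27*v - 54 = (v - 3)^3*(v + 2)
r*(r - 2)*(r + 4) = r^3 + 2*r^2 - 8*r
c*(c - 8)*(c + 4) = c^3 - 4*c^2 - 32*c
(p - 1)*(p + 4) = p^2 + 3*p - 4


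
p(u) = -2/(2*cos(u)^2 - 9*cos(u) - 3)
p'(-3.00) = -0.06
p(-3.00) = -0.25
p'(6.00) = -0.03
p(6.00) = 0.20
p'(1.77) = 14.75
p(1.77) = 1.75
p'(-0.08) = -0.01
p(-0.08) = 0.20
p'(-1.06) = -0.26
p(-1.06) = 0.29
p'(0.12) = 0.01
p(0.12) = 0.20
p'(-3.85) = 0.63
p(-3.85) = -0.40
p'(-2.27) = -1.35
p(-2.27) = -0.55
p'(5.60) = -0.10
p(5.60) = 0.23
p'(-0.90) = -0.17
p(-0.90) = 0.26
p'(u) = -2*(4*sin(u)*cos(u) - 9*sin(u))/(2*cos(u)^2 - 9*cos(u) - 3)^2 = 2*(9 - 4*cos(u))*sin(u)/(9*cos(u) - cos(2*u) + 2)^2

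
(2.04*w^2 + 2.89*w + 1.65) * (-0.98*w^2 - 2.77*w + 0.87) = -1.9992*w^4 - 8.483*w^3 - 7.8475*w^2 - 2.0562*w + 1.4355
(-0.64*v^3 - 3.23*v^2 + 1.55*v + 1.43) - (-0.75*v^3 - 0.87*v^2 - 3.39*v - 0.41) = 0.11*v^3 - 2.36*v^2 + 4.94*v + 1.84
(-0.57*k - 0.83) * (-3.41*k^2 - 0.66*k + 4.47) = 1.9437*k^3 + 3.2065*k^2 - 2.0001*k - 3.7101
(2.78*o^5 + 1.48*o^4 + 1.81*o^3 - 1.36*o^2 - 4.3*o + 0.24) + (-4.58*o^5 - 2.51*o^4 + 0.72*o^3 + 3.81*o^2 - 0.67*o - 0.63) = -1.8*o^5 - 1.03*o^4 + 2.53*o^3 + 2.45*o^2 - 4.97*o - 0.39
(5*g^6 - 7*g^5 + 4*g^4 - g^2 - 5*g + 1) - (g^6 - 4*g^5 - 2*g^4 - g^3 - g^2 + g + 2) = 4*g^6 - 3*g^5 + 6*g^4 + g^3 - 6*g - 1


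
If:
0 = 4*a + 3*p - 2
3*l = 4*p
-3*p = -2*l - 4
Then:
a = -17/2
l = 16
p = 12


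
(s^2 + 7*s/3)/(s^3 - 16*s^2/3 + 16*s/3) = (3*s + 7)/(3*s^2 - 16*s + 16)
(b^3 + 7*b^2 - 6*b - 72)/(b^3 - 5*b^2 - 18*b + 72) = (b + 6)/(b - 6)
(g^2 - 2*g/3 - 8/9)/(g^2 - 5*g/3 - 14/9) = (3*g - 4)/(3*g - 7)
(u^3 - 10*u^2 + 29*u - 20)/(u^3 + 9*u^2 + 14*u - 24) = (u^2 - 9*u + 20)/(u^2 + 10*u + 24)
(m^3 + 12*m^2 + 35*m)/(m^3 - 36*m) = (m^2 + 12*m + 35)/(m^2 - 36)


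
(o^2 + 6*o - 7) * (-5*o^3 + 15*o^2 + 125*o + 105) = -5*o^5 - 15*o^4 + 250*o^3 + 750*o^2 - 245*o - 735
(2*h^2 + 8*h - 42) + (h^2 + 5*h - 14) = 3*h^2 + 13*h - 56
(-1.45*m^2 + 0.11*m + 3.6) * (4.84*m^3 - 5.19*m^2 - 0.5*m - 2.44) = -7.018*m^5 + 8.0579*m^4 + 17.5781*m^3 - 15.201*m^2 - 2.0684*m - 8.784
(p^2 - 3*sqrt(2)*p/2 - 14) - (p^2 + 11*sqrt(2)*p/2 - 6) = -7*sqrt(2)*p - 8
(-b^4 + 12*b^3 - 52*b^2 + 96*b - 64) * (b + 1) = -b^5 + 11*b^4 - 40*b^3 + 44*b^2 + 32*b - 64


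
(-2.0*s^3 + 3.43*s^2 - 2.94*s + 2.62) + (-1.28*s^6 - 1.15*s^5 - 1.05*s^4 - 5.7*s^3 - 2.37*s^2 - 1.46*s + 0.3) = -1.28*s^6 - 1.15*s^5 - 1.05*s^4 - 7.7*s^3 + 1.06*s^2 - 4.4*s + 2.92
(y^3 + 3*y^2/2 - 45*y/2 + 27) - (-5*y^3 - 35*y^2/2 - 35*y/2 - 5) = 6*y^3 + 19*y^2 - 5*y + 32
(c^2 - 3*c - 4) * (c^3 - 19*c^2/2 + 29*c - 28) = c^5 - 25*c^4/2 + 107*c^3/2 - 77*c^2 - 32*c + 112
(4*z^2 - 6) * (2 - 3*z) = -12*z^3 + 8*z^2 + 18*z - 12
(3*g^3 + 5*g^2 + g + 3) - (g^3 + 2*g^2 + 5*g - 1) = 2*g^3 + 3*g^2 - 4*g + 4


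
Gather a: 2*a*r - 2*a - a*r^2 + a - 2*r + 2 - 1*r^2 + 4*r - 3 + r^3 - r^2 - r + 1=a*(-r^2 + 2*r - 1) + r^3 - 2*r^2 + r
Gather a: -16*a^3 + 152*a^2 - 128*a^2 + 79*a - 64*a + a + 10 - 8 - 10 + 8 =-16*a^3 + 24*a^2 + 16*a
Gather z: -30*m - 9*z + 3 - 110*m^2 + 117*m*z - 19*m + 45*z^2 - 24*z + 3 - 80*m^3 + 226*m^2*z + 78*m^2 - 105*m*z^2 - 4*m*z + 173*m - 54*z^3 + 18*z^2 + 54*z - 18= -80*m^3 - 32*m^2 + 124*m - 54*z^3 + z^2*(63 - 105*m) + z*(226*m^2 + 113*m + 21) - 12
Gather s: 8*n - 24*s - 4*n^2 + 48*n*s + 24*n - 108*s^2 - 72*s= -4*n^2 + 32*n - 108*s^2 + s*(48*n - 96)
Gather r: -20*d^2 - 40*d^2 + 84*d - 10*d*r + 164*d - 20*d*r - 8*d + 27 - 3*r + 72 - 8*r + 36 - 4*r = -60*d^2 + 240*d + r*(-30*d - 15) + 135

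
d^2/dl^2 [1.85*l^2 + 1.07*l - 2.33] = 3.70000000000000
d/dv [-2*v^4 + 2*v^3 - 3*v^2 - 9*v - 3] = -8*v^3 + 6*v^2 - 6*v - 9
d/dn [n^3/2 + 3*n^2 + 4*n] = 3*n^2/2 + 6*n + 4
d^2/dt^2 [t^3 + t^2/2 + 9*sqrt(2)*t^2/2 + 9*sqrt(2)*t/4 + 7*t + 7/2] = 6*t + 1 + 9*sqrt(2)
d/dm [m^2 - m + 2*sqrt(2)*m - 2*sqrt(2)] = 2*m - 1 + 2*sqrt(2)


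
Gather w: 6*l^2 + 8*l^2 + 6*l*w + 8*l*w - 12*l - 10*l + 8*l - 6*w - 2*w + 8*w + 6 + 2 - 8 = 14*l^2 + 14*l*w - 14*l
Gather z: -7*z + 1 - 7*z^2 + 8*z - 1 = -7*z^2 + z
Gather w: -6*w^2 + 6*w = -6*w^2 + 6*w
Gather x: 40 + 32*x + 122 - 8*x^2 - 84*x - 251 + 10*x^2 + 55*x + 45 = 2*x^2 + 3*x - 44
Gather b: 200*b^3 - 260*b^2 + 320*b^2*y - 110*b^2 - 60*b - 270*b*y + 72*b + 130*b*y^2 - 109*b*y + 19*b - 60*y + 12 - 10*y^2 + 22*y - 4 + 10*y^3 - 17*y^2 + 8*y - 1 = 200*b^3 + b^2*(320*y - 370) + b*(130*y^2 - 379*y + 31) + 10*y^3 - 27*y^2 - 30*y + 7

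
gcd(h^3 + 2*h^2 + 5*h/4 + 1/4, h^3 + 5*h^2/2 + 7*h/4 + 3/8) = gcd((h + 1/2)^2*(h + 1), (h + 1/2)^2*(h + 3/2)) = h^2 + h + 1/4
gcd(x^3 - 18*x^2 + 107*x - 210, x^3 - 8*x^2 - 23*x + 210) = x^2 - 13*x + 42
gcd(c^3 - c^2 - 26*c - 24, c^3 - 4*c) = 1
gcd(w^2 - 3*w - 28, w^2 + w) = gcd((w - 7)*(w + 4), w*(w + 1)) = 1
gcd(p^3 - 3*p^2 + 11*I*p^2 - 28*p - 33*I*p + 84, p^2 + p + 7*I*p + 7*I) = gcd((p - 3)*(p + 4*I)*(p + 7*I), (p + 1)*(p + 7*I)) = p + 7*I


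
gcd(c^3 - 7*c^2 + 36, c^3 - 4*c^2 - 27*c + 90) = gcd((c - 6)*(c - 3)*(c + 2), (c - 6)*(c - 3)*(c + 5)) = c^2 - 9*c + 18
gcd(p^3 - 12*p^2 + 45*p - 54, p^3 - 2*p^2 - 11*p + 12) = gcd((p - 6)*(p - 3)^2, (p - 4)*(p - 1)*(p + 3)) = 1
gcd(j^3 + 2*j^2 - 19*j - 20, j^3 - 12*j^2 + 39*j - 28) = j - 4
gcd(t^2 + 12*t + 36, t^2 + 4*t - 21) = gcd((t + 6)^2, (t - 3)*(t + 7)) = 1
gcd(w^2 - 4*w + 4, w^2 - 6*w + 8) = w - 2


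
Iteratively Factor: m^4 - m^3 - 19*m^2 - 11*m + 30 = (m - 5)*(m^3 + 4*m^2 + m - 6) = (m - 5)*(m + 3)*(m^2 + m - 2) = (m - 5)*(m + 2)*(m + 3)*(m - 1)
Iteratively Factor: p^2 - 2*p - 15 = (p - 5)*(p + 3)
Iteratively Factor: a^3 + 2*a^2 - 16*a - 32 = (a + 2)*(a^2 - 16) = (a + 2)*(a + 4)*(a - 4)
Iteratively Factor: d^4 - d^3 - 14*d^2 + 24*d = (d - 2)*(d^3 + d^2 - 12*d) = (d - 2)*(d + 4)*(d^2 - 3*d) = (d - 3)*(d - 2)*(d + 4)*(d)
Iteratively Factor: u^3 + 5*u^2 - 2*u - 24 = (u + 3)*(u^2 + 2*u - 8) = (u - 2)*(u + 3)*(u + 4)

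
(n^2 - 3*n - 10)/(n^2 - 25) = (n + 2)/(n + 5)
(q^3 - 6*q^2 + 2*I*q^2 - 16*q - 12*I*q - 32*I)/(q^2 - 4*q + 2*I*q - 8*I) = (q^2 - 6*q - 16)/(q - 4)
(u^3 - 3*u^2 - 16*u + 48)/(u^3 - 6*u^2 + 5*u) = (u^3 - 3*u^2 - 16*u + 48)/(u*(u^2 - 6*u + 5))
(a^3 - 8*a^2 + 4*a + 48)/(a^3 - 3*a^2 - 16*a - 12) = (a - 4)/(a + 1)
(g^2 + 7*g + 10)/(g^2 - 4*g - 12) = (g + 5)/(g - 6)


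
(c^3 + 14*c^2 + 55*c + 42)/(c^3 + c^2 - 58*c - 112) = (c^2 + 7*c + 6)/(c^2 - 6*c - 16)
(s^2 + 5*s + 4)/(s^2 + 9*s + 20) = (s + 1)/(s + 5)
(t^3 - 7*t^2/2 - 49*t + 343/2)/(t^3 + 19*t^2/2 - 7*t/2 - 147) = (t - 7)/(t + 6)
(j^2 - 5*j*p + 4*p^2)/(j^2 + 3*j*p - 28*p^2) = (j - p)/(j + 7*p)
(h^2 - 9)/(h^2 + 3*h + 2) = (h^2 - 9)/(h^2 + 3*h + 2)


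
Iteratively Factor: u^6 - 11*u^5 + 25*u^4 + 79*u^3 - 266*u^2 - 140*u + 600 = (u - 5)*(u^5 - 6*u^4 - 5*u^3 + 54*u^2 + 4*u - 120) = (u - 5)*(u - 2)*(u^4 - 4*u^3 - 13*u^2 + 28*u + 60) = (u - 5)^2*(u - 2)*(u^3 + u^2 - 8*u - 12) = (u - 5)^2*(u - 2)*(u + 2)*(u^2 - u - 6) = (u - 5)^2*(u - 2)*(u + 2)^2*(u - 3)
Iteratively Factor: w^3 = (w)*(w^2) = w^2*(w)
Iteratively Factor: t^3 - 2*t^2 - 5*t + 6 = (t - 1)*(t^2 - t - 6) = (t - 1)*(t + 2)*(t - 3)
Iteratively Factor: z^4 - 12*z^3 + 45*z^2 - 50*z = (z - 2)*(z^3 - 10*z^2 + 25*z) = (z - 5)*(z - 2)*(z^2 - 5*z) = z*(z - 5)*(z - 2)*(z - 5)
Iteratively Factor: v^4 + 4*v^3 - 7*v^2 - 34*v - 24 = (v - 3)*(v^3 + 7*v^2 + 14*v + 8) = (v - 3)*(v + 1)*(v^2 + 6*v + 8) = (v - 3)*(v + 1)*(v + 2)*(v + 4)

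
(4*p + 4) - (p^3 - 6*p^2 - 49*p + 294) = -p^3 + 6*p^2 + 53*p - 290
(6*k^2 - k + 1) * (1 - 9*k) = -54*k^3 + 15*k^2 - 10*k + 1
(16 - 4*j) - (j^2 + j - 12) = -j^2 - 5*j + 28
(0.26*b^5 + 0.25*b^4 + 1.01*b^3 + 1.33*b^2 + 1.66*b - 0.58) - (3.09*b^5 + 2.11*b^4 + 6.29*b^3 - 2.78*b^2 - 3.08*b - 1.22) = -2.83*b^5 - 1.86*b^4 - 5.28*b^3 + 4.11*b^2 + 4.74*b + 0.64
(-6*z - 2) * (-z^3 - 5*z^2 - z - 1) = 6*z^4 + 32*z^3 + 16*z^2 + 8*z + 2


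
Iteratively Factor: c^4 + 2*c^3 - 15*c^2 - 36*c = (c - 4)*(c^3 + 6*c^2 + 9*c) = c*(c - 4)*(c^2 + 6*c + 9) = c*(c - 4)*(c + 3)*(c + 3)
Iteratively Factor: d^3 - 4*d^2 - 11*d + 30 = (d + 3)*(d^2 - 7*d + 10) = (d - 2)*(d + 3)*(d - 5)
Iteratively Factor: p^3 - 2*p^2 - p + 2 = (p - 1)*(p^2 - p - 2) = (p - 1)*(p + 1)*(p - 2)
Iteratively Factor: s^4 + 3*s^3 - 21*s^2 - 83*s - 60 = (s + 3)*(s^3 - 21*s - 20) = (s + 1)*(s + 3)*(s^2 - s - 20) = (s + 1)*(s + 3)*(s + 4)*(s - 5)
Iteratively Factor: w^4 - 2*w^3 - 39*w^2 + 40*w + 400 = (w + 4)*(w^3 - 6*w^2 - 15*w + 100) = (w + 4)^2*(w^2 - 10*w + 25) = (w - 5)*(w + 4)^2*(w - 5)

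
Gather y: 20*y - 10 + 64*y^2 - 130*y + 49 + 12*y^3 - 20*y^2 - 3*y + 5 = 12*y^3 + 44*y^2 - 113*y + 44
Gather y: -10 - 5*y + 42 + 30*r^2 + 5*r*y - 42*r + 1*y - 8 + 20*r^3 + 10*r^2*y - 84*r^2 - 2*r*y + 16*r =20*r^3 - 54*r^2 - 26*r + y*(10*r^2 + 3*r - 4) + 24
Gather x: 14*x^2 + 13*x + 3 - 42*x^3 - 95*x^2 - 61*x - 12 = -42*x^3 - 81*x^2 - 48*x - 9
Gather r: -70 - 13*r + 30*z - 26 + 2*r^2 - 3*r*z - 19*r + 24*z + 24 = 2*r^2 + r*(-3*z - 32) + 54*z - 72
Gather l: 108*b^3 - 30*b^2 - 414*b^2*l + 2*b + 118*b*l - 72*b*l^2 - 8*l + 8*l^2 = 108*b^3 - 30*b^2 + 2*b + l^2*(8 - 72*b) + l*(-414*b^2 + 118*b - 8)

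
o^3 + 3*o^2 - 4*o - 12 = (o - 2)*(o + 2)*(o + 3)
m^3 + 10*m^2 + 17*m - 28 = (m - 1)*(m + 4)*(m + 7)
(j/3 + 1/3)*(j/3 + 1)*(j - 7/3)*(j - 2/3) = j^4/9 + j^3/9 - 67*j^2/81 - 25*j/81 + 14/27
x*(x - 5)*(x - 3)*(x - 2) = x^4 - 10*x^3 + 31*x^2 - 30*x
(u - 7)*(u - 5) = u^2 - 12*u + 35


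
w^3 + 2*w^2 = w^2*(w + 2)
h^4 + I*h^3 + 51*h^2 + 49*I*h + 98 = (h - 7*I)*(h - I)*(h + 2*I)*(h + 7*I)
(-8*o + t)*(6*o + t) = -48*o^2 - 2*o*t + t^2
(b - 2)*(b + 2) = b^2 - 4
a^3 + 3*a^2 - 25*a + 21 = (a - 3)*(a - 1)*(a + 7)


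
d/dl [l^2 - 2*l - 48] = 2*l - 2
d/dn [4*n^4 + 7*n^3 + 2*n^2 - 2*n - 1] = 16*n^3 + 21*n^2 + 4*n - 2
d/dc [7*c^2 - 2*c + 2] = 14*c - 2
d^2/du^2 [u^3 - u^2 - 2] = 6*u - 2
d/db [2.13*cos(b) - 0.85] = -2.13*sin(b)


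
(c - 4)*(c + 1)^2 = c^3 - 2*c^2 - 7*c - 4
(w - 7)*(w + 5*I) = w^2 - 7*w + 5*I*w - 35*I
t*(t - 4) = t^2 - 4*t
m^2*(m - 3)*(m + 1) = m^4 - 2*m^3 - 3*m^2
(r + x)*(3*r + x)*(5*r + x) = 15*r^3 + 23*r^2*x + 9*r*x^2 + x^3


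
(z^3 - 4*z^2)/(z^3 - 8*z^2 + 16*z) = z/(z - 4)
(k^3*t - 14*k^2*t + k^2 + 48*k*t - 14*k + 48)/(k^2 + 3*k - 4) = (k^3*t - 14*k^2*t + k^2 + 48*k*t - 14*k + 48)/(k^2 + 3*k - 4)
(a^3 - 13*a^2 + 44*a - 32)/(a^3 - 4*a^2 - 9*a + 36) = (a^2 - 9*a + 8)/(a^2 - 9)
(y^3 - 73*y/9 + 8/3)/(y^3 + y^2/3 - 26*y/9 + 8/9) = (3*y^2 + y - 24)/(3*y^2 + 2*y - 8)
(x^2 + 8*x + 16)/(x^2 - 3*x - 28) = (x + 4)/(x - 7)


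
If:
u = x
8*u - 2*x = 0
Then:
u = 0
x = 0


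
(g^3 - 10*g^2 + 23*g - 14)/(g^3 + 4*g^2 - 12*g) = (g^2 - 8*g + 7)/(g*(g + 6))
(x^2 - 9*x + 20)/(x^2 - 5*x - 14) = (-x^2 + 9*x - 20)/(-x^2 + 5*x + 14)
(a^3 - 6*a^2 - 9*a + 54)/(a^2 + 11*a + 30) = (a^3 - 6*a^2 - 9*a + 54)/(a^2 + 11*a + 30)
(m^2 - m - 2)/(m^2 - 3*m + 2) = (m + 1)/(m - 1)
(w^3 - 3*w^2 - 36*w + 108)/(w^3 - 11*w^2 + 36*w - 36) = (w + 6)/(w - 2)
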